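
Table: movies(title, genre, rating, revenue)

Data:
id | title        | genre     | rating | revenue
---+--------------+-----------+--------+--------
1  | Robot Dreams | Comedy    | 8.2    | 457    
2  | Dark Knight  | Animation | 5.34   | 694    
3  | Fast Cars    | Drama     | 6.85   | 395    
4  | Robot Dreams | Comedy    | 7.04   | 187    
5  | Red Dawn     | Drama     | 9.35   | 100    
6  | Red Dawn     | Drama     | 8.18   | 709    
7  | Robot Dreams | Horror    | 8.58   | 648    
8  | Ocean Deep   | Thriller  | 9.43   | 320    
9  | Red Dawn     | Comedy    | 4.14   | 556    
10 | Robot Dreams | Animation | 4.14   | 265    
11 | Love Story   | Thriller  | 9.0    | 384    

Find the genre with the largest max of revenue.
SELECT genre, MAX(revenue) as val
FROM movies
GROUP BY genre
ORDER BY val DESC
LIMIT 1

Result: Drama with max(revenue) = 709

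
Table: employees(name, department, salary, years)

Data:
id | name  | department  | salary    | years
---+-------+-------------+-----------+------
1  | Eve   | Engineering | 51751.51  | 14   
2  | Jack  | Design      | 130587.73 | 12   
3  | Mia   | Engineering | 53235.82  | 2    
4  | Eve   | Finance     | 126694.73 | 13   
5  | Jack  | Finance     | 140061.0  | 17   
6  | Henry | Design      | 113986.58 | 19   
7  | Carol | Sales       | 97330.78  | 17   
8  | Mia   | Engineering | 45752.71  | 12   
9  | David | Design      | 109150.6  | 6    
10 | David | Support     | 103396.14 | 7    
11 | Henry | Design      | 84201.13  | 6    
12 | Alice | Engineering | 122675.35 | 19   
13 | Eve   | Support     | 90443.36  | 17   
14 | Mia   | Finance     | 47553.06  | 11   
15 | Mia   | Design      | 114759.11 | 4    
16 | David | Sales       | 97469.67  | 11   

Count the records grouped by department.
SELECT department, COUNT(*) as count
FROM employees
GROUP BY department

Result:
  Design: 5
  Engineering: 4
  Finance: 3
  Sales: 2
  Support: 2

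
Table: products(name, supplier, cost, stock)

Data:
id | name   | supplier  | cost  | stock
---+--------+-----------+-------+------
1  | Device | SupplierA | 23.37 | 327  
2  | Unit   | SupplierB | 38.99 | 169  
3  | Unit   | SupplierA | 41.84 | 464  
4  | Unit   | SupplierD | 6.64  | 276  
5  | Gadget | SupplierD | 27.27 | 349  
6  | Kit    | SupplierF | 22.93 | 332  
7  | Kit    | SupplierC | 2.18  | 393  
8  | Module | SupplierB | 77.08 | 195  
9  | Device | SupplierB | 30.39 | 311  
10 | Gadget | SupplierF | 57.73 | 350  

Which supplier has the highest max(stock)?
SELECT supplier, MAX(stock) as val
FROM products
GROUP BY supplier
ORDER BY val DESC
LIMIT 1

Result: SupplierA with max(stock) = 464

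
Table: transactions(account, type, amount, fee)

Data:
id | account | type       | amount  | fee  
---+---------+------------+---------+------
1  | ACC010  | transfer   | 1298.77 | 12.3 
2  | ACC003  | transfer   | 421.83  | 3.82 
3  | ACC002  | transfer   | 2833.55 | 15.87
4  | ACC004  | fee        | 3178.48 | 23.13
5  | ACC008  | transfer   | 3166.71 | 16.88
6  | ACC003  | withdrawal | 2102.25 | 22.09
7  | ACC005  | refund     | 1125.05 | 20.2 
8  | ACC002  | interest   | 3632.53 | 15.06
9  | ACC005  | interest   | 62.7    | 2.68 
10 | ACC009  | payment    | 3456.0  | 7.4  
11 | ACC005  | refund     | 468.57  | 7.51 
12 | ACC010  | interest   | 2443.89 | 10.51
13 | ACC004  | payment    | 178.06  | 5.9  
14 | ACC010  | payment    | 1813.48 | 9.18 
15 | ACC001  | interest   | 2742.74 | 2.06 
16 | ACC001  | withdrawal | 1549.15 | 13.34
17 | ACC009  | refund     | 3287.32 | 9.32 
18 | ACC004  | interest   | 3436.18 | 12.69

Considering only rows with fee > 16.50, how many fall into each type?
SELECT type, COUNT(*)
FROM transactions
WHERE fee > 16.50
GROUP BY type

Note: WHERE filters rows before grouping.

Result:
  fee: 1
  refund: 1
  transfer: 1
  withdrawal: 1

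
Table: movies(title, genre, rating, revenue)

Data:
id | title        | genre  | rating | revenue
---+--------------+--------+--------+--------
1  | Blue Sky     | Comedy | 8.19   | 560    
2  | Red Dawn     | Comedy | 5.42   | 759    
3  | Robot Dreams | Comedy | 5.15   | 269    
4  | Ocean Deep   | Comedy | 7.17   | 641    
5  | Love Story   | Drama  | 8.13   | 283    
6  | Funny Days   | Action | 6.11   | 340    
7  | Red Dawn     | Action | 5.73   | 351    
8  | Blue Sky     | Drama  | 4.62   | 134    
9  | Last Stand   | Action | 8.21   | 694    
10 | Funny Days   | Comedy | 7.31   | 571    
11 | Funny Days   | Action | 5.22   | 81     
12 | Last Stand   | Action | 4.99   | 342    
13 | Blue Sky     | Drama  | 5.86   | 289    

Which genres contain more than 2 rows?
SELECT genre, COUNT(*) as cnt
FROM movies
GROUP BY genre
HAVING COUNT(*) > 2

Result:
  Action: 5
  Comedy: 5
  Drama: 3

Note: HAVING filters groups after aggregation, WHERE filters rows before.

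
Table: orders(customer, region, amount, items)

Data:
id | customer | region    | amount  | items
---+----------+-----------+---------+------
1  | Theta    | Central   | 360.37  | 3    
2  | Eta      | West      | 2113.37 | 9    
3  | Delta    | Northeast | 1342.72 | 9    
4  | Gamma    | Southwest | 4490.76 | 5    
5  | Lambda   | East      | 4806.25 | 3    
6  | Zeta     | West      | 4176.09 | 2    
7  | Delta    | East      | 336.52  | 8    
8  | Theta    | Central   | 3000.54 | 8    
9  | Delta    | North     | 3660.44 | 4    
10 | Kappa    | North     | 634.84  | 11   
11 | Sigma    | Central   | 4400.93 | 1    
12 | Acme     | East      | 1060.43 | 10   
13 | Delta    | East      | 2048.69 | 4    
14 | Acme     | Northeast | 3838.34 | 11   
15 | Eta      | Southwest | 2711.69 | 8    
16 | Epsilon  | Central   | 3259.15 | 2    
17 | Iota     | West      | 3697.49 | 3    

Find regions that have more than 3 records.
SELECT region, COUNT(*) as cnt
FROM orders
GROUP BY region
HAVING COUNT(*) > 3

Result:
  Central: 4
  East: 4

Note: HAVING filters groups after aggregation, WHERE filters rows before.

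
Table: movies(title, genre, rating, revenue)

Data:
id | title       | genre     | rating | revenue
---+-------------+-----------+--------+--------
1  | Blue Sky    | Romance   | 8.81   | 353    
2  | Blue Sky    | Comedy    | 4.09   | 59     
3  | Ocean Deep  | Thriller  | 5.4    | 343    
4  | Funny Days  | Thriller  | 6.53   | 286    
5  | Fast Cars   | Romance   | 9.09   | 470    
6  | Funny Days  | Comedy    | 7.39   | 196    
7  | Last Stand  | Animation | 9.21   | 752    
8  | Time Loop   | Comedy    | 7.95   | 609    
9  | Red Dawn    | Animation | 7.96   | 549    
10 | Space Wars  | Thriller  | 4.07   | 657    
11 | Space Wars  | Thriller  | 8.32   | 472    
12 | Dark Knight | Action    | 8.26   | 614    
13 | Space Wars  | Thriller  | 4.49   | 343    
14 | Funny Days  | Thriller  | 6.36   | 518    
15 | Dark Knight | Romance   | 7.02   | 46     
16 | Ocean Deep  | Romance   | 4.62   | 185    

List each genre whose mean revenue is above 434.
SELECT genre, AVG(revenue)
FROM movies
GROUP BY genre
HAVING AVG(revenue) > 434

Result:
  Action: avg=614.00
  Animation: avg=650.50
  Thriller: avg=436.50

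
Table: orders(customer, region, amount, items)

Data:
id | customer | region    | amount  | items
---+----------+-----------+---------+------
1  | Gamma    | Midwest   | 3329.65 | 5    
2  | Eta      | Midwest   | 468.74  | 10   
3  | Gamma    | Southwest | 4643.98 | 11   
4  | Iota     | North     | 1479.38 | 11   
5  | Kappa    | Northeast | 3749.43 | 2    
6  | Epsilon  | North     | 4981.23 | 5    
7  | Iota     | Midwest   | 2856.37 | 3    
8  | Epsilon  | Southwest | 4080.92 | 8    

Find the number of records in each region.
SELECT region, COUNT(*) as count
FROM orders
GROUP BY region

Result:
  Midwest: 3
  North: 2
  Northeast: 1
  Southwest: 2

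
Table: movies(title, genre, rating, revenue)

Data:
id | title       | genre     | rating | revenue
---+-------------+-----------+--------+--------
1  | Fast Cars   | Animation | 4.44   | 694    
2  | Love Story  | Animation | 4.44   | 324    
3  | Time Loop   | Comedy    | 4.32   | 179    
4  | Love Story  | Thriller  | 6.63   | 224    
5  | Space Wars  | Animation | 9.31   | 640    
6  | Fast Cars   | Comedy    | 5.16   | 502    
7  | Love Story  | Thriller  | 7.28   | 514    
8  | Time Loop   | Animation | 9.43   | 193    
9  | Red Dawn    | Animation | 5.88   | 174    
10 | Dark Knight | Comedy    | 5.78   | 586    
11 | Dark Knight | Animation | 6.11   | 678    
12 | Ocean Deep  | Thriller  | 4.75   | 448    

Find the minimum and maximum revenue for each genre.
SELECT genre, MIN(revenue), MAX(revenue)
FROM movies
GROUP BY genre

Result:
  Animation: min=174, max=694
  Comedy: min=179, max=586
  Thriller: min=224, max=514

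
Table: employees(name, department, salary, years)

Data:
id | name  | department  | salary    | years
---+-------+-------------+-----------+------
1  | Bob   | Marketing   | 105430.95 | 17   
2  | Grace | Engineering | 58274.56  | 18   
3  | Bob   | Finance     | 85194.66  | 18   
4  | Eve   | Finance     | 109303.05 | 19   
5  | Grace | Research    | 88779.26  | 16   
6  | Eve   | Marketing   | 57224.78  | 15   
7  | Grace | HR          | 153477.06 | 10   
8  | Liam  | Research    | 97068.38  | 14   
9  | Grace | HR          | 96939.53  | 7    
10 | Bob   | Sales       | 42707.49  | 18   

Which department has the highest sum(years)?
SELECT department, SUM(years) as val
FROM employees
GROUP BY department
ORDER BY val DESC
LIMIT 1

Result: Finance with sum(years) = 37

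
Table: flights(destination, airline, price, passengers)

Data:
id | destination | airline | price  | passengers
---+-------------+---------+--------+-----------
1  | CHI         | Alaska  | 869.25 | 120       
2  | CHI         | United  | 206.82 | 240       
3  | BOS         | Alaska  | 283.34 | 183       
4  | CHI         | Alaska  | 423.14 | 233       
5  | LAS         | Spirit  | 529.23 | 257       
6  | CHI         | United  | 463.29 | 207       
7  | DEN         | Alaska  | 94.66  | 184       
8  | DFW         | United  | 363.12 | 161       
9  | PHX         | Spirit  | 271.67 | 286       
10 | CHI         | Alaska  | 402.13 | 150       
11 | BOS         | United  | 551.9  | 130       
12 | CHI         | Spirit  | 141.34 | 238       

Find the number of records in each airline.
SELECT airline, COUNT(*) as count
FROM flights
GROUP BY airline

Result:
  Alaska: 5
  Spirit: 3
  United: 4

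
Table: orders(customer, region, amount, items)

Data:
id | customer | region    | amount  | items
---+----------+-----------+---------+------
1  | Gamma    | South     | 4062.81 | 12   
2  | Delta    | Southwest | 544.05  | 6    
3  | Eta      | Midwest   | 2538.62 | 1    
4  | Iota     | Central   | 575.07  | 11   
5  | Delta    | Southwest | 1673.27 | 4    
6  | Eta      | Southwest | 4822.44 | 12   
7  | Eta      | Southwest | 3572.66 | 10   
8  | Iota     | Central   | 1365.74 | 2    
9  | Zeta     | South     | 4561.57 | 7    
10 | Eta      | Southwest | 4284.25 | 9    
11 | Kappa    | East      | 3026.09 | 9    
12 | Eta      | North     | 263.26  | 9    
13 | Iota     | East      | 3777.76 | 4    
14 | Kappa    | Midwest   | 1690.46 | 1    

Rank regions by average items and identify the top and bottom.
SELECT region, AVG(items)
FROM orders
GROUP BY region
ORDER BY AVG(items)

All groups:
  Midwest: 1.00
  Central: 6.50
  East: 6.50
  Southwest: 8.20
  North: 9.00
  South: 9.50

Highest: South (9.50)
Lowest: Midwest (1.00)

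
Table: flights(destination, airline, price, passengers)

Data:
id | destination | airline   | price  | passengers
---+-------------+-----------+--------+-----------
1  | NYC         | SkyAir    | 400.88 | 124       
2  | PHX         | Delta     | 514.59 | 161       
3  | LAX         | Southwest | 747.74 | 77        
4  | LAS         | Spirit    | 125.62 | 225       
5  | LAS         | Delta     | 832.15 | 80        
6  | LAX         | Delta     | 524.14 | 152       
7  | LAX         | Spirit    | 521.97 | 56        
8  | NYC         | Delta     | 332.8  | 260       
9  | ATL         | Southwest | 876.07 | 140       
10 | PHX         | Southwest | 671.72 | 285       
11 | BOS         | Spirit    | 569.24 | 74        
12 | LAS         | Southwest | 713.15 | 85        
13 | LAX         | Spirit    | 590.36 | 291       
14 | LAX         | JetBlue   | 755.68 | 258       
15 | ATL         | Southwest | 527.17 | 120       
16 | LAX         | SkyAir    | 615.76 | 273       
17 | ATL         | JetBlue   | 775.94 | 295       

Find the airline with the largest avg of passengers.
SELECT airline, AVG(passengers) as val
FROM flights
GROUP BY airline
ORDER BY val DESC
LIMIT 1

Result: JetBlue with avg(passengers) = 276.50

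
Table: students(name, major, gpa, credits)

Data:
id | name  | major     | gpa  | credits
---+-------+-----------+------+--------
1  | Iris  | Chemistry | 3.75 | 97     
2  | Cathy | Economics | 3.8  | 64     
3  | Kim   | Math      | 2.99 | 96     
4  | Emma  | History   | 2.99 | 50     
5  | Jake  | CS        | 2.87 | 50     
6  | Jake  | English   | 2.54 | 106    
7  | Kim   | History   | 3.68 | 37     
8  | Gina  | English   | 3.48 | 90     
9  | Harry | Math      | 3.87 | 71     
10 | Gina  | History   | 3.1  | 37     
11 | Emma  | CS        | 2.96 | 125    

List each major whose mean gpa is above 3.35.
SELECT major, AVG(gpa)
FROM students
GROUP BY major
HAVING AVG(gpa) > 3.35

Result:
  Chemistry: avg=3.75
  Economics: avg=3.80
  Math: avg=3.43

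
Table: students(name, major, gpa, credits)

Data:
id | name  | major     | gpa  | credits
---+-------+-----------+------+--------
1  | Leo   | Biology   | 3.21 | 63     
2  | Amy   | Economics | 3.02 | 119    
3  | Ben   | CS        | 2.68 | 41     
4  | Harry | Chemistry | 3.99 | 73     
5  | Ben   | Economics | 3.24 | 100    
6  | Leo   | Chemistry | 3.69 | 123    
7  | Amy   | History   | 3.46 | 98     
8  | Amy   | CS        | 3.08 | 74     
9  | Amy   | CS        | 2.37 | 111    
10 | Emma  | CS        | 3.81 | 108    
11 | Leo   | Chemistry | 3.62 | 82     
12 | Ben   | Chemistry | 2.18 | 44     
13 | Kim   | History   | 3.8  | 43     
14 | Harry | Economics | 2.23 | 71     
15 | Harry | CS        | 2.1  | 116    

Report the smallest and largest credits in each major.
SELECT major, MIN(credits), MAX(credits)
FROM students
GROUP BY major

Result:
  Biology: min=63, max=63
  CS: min=41, max=116
  Chemistry: min=44, max=123
  Economics: min=71, max=119
  History: min=43, max=98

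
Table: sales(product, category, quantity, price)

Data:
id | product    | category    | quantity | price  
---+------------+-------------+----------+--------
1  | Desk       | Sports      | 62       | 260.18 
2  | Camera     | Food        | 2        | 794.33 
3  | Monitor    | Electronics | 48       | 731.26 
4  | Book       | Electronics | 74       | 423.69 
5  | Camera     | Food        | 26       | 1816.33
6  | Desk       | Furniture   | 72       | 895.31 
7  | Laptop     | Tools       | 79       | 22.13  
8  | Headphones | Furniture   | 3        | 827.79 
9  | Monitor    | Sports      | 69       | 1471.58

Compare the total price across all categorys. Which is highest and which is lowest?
SELECT category, SUM(price)
FROM sales
GROUP BY category
ORDER BY SUM(price)

All groups:
  Tools: 22.13
  Electronics: 1154.95
  Furniture: 1723.10
  Sports: 1731.76
  Food: 2610.66

Highest: Food (2610.66)
Lowest: Tools (22.13)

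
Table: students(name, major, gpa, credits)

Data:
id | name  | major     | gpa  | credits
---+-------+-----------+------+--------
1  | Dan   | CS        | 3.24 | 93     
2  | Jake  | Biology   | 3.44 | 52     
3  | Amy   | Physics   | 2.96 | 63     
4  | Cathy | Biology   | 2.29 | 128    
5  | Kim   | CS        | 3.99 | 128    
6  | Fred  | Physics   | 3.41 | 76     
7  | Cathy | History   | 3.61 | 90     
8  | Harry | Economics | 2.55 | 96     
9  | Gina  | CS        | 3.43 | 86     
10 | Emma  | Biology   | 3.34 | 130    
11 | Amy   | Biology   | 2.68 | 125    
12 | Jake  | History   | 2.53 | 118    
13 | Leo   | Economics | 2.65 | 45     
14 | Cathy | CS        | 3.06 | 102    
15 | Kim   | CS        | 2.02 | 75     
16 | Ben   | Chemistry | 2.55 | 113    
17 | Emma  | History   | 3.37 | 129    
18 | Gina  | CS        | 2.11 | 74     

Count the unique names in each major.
SELECT major, COUNT(DISTINCT name)
FROM students
GROUP BY major

Result:
  Biology: 4 distinct
  CS: 4 distinct
  Chemistry: 1 distinct
  Economics: 2 distinct
  History: 3 distinct
  Physics: 2 distinct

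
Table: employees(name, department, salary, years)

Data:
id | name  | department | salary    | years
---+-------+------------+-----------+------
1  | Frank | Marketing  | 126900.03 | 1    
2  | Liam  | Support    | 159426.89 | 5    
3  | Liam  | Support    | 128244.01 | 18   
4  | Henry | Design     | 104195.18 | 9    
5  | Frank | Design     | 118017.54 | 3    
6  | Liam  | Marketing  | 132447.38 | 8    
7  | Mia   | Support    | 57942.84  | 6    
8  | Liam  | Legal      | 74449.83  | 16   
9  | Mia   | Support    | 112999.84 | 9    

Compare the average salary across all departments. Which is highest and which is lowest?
SELECT department, AVG(salary)
FROM employees
GROUP BY department
ORDER BY AVG(salary)

All groups:
  Legal: 74449.83
  Design: 111106.36
  Support: 114653.40
  Marketing: 129673.71

Highest: Marketing (129673.71)
Lowest: Legal (74449.83)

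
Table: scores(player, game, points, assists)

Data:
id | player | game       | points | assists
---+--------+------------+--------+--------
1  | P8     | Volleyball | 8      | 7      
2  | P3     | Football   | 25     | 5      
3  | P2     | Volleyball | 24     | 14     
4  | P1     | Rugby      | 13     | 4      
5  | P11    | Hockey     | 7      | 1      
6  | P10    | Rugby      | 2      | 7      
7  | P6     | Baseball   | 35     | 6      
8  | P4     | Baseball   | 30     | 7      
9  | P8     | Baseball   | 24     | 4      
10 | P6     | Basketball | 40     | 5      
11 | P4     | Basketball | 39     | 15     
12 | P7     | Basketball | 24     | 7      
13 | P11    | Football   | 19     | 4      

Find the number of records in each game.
SELECT game, COUNT(*) as count
FROM scores
GROUP BY game

Result:
  Baseball: 3
  Basketball: 3
  Football: 2
  Hockey: 1
  Rugby: 2
  Volleyball: 2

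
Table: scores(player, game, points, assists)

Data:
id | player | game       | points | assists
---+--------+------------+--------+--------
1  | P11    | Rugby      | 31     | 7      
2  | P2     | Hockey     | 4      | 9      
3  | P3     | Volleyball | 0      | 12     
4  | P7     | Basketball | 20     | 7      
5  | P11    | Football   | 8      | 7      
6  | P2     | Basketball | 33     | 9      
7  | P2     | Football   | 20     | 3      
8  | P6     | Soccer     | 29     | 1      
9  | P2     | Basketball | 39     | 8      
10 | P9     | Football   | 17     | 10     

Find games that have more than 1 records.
SELECT game, COUNT(*) as cnt
FROM scores
GROUP BY game
HAVING COUNT(*) > 1

Result:
  Basketball: 3
  Football: 3

Note: HAVING filters groups after aggregation, WHERE filters rows before.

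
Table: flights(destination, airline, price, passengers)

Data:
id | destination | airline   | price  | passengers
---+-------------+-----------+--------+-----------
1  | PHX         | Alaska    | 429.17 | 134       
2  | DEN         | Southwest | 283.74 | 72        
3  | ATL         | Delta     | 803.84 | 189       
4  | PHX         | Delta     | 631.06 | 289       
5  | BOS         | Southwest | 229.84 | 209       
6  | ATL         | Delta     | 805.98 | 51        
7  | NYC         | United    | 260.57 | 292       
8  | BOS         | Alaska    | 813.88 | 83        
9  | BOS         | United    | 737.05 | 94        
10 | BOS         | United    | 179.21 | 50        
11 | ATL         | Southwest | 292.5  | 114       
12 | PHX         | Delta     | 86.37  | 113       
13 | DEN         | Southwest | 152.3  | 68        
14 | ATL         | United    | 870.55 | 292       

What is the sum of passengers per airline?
SELECT airline, SUM(passengers) as result
FROM flights
GROUP BY airline

Result:
  Alaska: 217
  Delta: 642
  Southwest: 463
  United: 728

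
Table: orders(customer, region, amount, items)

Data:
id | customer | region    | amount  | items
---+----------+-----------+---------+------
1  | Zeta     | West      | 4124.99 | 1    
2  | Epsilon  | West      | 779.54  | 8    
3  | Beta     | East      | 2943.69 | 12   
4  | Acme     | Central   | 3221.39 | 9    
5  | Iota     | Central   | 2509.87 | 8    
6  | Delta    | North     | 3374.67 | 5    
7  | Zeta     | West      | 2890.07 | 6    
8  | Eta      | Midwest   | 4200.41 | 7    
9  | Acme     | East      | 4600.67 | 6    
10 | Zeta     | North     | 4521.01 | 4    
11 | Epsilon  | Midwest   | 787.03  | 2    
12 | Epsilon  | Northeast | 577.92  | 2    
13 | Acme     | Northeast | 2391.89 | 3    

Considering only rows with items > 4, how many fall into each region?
SELECT region, COUNT(*)
FROM orders
WHERE items > 4
GROUP BY region

Note: WHERE filters rows before grouping.

Result:
  Central: 2
  East: 2
  Midwest: 1
  North: 1
  West: 2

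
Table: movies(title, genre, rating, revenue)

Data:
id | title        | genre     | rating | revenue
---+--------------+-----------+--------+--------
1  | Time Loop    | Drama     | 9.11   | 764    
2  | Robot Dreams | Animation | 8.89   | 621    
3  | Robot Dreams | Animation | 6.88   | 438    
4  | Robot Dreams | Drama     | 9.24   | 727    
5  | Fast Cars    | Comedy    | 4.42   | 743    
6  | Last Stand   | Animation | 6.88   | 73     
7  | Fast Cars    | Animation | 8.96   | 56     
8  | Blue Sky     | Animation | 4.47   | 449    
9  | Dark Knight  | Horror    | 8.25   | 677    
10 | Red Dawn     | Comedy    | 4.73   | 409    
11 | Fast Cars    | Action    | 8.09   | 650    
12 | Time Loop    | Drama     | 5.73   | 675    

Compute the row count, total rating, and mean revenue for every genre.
SELECT genre,
       COUNT(*) as cnt,
       SUM(rating) as total_rating,
       AVG(revenue) as avg_revenue
FROM movies
GROUP BY genre

Result:
  Action: 1 records, 8.09 total rating, 650.00 avg revenue
  Animation: 5 records, 36.08 total rating, 327.40 avg revenue
  Comedy: 2 records, 9.15 total rating, 576.00 avg revenue
  Drama: 3 records, 24.08 total rating, 722.00 avg revenue
  Horror: 1 records, 8.25 total rating, 677.00 avg revenue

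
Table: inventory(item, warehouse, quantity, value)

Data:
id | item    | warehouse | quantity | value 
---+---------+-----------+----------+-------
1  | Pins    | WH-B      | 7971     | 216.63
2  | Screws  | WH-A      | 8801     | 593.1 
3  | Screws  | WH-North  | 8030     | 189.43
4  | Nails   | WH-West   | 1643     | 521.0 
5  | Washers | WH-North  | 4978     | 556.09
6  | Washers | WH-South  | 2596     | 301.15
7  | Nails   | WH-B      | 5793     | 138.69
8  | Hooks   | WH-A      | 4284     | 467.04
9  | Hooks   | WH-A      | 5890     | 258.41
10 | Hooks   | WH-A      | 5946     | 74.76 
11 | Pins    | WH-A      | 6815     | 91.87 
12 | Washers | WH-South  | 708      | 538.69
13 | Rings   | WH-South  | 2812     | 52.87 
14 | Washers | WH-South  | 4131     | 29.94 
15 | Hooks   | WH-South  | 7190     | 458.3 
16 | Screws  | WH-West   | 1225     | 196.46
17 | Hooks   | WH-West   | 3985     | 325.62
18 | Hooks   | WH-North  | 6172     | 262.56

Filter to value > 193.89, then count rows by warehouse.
SELECT warehouse, COUNT(*)
FROM inventory
WHERE value > 193.89
GROUP BY warehouse

Note: WHERE filters rows before grouping.

Result:
  WH-A: 3
  WH-B: 1
  WH-North: 2
  WH-South: 3
  WH-West: 3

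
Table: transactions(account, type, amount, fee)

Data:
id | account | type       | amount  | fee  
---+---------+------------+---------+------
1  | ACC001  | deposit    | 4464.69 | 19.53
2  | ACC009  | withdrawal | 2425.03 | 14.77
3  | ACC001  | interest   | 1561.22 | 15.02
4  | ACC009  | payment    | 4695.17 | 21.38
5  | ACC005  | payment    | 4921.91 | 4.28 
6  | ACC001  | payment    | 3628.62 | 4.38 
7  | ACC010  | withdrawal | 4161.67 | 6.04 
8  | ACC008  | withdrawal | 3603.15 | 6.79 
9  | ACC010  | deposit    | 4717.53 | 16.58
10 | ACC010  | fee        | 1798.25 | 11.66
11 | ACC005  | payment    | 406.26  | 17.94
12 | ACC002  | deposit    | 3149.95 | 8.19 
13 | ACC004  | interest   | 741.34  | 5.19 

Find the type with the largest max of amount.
SELECT type, MAX(amount) as val
FROM transactions
GROUP BY type
ORDER BY val DESC
LIMIT 1

Result: payment with max(amount) = 4921.91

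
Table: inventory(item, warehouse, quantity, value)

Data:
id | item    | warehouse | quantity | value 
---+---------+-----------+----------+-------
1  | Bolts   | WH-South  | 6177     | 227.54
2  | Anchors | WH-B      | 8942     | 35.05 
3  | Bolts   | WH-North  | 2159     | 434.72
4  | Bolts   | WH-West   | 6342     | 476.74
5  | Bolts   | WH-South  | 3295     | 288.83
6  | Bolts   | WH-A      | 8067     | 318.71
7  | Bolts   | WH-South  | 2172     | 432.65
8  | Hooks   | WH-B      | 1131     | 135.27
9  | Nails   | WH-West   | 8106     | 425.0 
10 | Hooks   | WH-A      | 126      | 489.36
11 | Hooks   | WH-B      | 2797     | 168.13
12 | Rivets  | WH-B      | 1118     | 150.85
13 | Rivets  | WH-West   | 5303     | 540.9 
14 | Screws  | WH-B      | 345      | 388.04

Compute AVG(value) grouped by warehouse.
SELECT warehouse, AVG(value) as result
FROM inventory
GROUP BY warehouse

Result:
  WH-A: 404.04
  WH-B: 175.47
  WH-North: 434.72
  WH-South: 316.34
  WH-West: 480.88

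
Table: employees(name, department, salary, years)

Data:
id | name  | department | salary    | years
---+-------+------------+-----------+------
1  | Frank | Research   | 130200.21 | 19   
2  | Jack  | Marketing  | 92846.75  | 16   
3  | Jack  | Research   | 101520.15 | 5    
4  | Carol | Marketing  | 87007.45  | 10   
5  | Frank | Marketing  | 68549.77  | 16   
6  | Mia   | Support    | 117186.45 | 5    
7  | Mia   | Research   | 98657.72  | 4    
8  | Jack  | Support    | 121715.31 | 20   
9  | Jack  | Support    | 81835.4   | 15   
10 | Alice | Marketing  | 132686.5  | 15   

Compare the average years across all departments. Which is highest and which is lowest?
SELECT department, AVG(years)
FROM employees
GROUP BY department
ORDER BY AVG(years)

All groups:
  Research: 9.33
  Support: 13.33
  Marketing: 14.25

Highest: Marketing (14.25)
Lowest: Research (9.33)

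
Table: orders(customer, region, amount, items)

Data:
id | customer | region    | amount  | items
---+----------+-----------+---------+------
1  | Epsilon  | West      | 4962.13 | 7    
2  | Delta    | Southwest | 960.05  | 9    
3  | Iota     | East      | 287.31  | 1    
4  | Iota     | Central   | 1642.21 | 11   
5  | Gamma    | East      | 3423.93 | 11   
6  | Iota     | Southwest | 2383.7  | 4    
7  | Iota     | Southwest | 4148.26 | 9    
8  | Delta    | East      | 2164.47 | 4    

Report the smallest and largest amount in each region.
SELECT region, MIN(amount), MAX(amount)
FROM orders
GROUP BY region

Result:
  Central: min=1642.21, max=1642.21
  East: min=287.31, max=3423.93
  Southwest: min=960.05, max=4148.26
  West: min=4962.13, max=4962.13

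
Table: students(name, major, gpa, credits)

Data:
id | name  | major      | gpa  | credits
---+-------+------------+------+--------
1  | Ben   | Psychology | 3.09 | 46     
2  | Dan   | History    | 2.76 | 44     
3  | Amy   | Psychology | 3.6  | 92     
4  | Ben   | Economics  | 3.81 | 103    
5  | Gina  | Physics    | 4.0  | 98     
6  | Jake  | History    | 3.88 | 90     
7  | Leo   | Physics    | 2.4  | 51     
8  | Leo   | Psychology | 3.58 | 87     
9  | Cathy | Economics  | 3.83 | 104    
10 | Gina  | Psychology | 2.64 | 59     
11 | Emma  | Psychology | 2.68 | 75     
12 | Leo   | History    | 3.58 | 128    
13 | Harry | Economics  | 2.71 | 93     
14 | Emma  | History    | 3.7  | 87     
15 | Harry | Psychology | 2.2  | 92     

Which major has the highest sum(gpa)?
SELECT major, SUM(gpa) as val
FROM students
GROUP BY major
ORDER BY val DESC
LIMIT 1

Result: Psychology with sum(gpa) = 17.79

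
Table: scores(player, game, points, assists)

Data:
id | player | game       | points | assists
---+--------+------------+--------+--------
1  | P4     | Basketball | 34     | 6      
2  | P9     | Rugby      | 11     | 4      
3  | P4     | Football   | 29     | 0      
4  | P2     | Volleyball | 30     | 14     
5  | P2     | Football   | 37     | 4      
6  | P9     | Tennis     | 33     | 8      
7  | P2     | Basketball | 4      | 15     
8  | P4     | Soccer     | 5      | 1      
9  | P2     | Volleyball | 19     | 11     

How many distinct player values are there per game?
SELECT game, COUNT(DISTINCT player)
FROM scores
GROUP BY game

Result:
  Basketball: 2 distinct
  Football: 2 distinct
  Rugby: 1 distinct
  Soccer: 1 distinct
  Tennis: 1 distinct
  Volleyball: 1 distinct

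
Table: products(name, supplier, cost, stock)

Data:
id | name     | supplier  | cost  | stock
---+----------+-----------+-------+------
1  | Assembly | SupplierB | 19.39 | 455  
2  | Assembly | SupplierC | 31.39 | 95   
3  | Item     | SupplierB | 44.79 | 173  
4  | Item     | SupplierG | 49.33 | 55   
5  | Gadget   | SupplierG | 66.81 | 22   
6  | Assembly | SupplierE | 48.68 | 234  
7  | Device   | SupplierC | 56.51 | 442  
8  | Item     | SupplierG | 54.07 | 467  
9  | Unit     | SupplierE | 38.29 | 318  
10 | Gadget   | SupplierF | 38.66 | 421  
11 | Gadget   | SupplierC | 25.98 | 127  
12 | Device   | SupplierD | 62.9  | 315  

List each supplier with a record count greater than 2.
SELECT supplier, COUNT(*) as cnt
FROM products
GROUP BY supplier
HAVING COUNT(*) > 2

Result:
  SupplierC: 3
  SupplierG: 3

Note: HAVING filters groups after aggregation, WHERE filters rows before.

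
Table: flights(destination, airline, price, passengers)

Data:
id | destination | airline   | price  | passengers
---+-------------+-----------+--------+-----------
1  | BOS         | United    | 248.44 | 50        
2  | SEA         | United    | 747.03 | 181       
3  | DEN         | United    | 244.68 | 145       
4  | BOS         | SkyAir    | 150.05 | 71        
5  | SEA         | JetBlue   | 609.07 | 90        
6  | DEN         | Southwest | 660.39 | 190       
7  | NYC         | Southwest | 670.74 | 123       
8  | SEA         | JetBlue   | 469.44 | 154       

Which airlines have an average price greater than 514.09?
SELECT airline, AVG(price)
FROM flights
GROUP BY airline
HAVING AVG(price) > 514.09

Result:
  JetBlue: avg=539.26
  Southwest: avg=665.57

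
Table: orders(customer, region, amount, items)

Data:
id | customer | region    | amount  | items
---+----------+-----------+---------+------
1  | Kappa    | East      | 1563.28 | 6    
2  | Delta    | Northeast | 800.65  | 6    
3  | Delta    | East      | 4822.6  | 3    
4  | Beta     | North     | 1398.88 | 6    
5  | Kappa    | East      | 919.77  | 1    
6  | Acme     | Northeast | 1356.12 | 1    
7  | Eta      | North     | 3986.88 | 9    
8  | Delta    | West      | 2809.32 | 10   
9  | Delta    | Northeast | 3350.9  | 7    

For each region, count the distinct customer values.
SELECT region, COUNT(DISTINCT customer)
FROM orders
GROUP BY region

Result:
  East: 2 distinct
  North: 2 distinct
  Northeast: 2 distinct
  West: 1 distinct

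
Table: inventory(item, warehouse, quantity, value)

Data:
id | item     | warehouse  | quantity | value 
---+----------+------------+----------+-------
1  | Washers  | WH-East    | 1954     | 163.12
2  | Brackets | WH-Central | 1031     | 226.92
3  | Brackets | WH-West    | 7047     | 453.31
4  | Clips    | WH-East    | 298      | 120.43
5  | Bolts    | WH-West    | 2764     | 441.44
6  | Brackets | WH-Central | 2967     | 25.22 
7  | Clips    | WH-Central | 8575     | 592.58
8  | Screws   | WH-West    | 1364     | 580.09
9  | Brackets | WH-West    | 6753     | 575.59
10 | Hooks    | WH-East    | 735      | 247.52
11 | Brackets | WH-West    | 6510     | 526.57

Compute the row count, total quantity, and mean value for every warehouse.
SELECT warehouse,
       COUNT(*) as cnt,
       SUM(quantity) as total_quantity,
       AVG(value) as avg_value
FROM inventory
GROUP BY warehouse

Result:
  WH-Central: 3 records, 12573 total quantity, 281.57 avg value
  WH-East: 3 records, 2987 total quantity, 177.02 avg value
  WH-West: 5 records, 24438 total quantity, 515.40 avg value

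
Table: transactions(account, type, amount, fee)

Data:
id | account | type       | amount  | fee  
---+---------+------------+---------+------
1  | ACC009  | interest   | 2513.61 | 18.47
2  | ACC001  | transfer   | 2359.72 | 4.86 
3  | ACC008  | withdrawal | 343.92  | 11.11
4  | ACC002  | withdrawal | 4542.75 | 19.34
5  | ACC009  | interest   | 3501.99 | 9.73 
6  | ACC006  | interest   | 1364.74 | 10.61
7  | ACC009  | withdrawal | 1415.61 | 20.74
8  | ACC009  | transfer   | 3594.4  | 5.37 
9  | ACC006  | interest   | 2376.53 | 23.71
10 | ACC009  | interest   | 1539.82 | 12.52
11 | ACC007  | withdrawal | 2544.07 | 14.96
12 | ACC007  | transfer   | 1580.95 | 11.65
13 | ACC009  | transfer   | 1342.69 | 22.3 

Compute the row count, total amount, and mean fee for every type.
SELECT type,
       COUNT(*) as cnt,
       SUM(amount) as total_amount,
       AVG(fee) as avg_fee
FROM transactions
GROUP BY type

Result:
  interest: 5 records, 11296.69 total amount, 15.01 avg fee
  transfer: 4 records, 8877.76 total amount, 11.05 avg fee
  withdrawal: 4 records, 8846.35 total amount, 16.54 avg fee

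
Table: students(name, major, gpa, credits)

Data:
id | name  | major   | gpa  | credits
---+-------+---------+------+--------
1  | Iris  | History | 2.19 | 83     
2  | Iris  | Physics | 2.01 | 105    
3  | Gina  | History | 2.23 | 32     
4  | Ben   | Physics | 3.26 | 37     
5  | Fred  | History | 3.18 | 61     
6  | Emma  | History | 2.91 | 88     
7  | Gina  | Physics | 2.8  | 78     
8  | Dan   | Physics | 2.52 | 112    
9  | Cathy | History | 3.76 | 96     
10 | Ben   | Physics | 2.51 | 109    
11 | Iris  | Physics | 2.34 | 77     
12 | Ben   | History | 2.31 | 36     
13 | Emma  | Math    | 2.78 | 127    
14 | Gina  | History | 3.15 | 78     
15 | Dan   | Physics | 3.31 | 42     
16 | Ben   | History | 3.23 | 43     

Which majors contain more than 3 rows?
SELECT major, COUNT(*) as cnt
FROM students
GROUP BY major
HAVING COUNT(*) > 3

Result:
  History: 8
  Physics: 7

Note: HAVING filters groups after aggregation, WHERE filters rows before.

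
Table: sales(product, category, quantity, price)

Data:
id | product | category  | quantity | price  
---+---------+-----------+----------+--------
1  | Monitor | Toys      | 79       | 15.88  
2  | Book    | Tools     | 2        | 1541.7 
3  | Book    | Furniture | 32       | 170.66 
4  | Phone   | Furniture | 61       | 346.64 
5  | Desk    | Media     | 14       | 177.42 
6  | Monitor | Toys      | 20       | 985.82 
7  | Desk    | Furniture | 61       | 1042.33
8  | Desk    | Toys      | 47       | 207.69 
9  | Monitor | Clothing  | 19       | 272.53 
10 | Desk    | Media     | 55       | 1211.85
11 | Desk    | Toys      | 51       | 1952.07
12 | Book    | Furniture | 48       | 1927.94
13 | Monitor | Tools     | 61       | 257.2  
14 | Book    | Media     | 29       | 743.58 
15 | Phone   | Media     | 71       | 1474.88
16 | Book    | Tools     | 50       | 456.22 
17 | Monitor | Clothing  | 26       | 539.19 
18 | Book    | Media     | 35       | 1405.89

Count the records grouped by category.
SELECT category, COUNT(*) as count
FROM sales
GROUP BY category

Result:
  Clothing: 2
  Furniture: 4
  Media: 5
  Tools: 3
  Toys: 4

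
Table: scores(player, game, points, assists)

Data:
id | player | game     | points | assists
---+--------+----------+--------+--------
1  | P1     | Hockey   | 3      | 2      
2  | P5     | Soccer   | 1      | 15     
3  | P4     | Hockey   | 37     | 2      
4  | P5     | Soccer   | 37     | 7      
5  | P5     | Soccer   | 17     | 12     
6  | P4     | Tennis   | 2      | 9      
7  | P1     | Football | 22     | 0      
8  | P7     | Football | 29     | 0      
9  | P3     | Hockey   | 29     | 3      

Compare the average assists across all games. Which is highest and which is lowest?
SELECT game, AVG(assists)
FROM scores
GROUP BY game
ORDER BY AVG(assists)

All groups:
  Football: 0.00
  Hockey: 2.33
  Tennis: 9.00
  Soccer: 11.33

Highest: Soccer (11.33)
Lowest: Football (0.00)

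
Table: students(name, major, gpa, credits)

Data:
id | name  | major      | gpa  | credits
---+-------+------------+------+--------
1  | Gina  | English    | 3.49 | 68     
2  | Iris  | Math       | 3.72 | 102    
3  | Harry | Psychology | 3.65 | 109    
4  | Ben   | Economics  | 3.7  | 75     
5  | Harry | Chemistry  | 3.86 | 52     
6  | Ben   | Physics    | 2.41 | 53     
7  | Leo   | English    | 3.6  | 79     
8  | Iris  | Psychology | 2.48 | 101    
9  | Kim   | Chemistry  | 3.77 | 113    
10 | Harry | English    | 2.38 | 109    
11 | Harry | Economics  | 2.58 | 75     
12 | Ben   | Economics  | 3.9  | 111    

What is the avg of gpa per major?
SELECT major, AVG(gpa) as result
FROM students
GROUP BY major

Result:
  Chemistry: 3.82
  Economics: 3.39
  English: 3.16
  Math: 3.72
  Physics: 2.41
  Psychology: 3.07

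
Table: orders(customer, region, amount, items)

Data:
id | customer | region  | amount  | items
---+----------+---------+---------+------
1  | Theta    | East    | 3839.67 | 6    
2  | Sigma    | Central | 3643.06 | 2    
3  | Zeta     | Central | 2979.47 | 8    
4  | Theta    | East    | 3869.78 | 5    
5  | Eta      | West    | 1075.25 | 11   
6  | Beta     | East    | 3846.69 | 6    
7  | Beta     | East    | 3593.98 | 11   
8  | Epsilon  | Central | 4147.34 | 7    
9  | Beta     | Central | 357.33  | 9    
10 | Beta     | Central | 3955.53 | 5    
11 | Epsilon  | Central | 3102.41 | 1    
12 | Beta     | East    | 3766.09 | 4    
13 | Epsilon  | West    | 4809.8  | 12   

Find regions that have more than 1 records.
SELECT region, COUNT(*) as cnt
FROM orders
GROUP BY region
HAVING COUNT(*) > 1

Result:
  Central: 6
  East: 5
  West: 2

Note: HAVING filters groups after aggregation, WHERE filters rows before.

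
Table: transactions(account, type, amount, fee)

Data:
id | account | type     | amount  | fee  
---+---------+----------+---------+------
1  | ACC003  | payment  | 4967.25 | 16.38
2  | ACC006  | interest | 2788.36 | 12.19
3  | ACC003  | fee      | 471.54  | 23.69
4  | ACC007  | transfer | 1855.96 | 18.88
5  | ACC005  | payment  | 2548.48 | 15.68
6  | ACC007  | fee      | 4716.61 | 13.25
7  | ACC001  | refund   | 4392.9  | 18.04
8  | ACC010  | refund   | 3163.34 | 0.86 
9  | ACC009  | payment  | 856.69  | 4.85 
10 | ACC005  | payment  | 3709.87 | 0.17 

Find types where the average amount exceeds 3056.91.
SELECT type, AVG(amount)
FROM transactions
GROUP BY type
HAVING AVG(amount) > 3056.91

Result:
  refund: avg=3778.12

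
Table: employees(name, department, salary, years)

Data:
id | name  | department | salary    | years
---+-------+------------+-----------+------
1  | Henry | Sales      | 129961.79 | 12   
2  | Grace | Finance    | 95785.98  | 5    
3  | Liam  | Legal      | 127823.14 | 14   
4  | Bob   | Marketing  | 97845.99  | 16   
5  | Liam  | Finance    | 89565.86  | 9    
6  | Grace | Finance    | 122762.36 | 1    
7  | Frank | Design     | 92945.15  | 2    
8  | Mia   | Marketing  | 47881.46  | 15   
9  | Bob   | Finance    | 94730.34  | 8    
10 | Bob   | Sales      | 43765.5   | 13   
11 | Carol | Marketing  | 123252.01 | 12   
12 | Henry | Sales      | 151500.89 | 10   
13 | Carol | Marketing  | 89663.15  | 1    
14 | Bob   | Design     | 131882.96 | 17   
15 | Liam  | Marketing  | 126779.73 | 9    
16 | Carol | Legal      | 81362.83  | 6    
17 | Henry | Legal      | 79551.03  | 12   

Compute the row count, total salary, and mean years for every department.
SELECT department,
       COUNT(*) as cnt,
       SUM(salary) as total_salary,
       AVG(years) as avg_years
FROM employees
GROUP BY department

Result:
  Design: 2 records, 224828.11 total salary, 9.50 avg years
  Finance: 4 records, 402844.54 total salary, 5.75 avg years
  Legal: 3 records, 288737.00 total salary, 10.67 avg years
  Marketing: 5 records, 485422.34 total salary, 10.60 avg years
  Sales: 3 records, 325228.18 total salary, 11.67 avg years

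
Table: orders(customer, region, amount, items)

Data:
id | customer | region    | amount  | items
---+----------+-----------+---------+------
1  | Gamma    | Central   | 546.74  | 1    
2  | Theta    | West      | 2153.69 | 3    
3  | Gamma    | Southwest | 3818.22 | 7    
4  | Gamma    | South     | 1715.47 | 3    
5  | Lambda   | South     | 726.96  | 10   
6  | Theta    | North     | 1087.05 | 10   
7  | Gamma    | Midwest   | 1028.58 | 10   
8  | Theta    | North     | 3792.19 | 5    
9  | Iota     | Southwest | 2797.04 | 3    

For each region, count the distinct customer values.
SELECT region, COUNT(DISTINCT customer)
FROM orders
GROUP BY region

Result:
  Central: 1 distinct
  Midwest: 1 distinct
  North: 1 distinct
  South: 2 distinct
  Southwest: 2 distinct
  West: 1 distinct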